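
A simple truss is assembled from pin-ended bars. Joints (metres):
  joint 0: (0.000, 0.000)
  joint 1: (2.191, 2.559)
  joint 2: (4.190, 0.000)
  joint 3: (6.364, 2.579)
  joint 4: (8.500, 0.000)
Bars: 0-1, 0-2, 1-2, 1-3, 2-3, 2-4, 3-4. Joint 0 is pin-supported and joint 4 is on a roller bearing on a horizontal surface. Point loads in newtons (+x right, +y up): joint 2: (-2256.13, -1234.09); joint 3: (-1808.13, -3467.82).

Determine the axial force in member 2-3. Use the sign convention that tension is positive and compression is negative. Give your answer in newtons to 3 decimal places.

-1040.720

N=5 nodes, M=7 members, R=3 reactions → 2N=10, M+R=10
member 0 (0-1): L=3.3688, (cx,cy)=(0.6504,0.7596)
member 1 (0-2): L=4.1900, (cx,cy)=(1.0000,0.0000)
member 2 (1-2): L=3.2472, (cx,cy)=(0.6156,-0.7881)
member 3 (1-3): L=4.1730, (cx,cy)=(1.0000,0.0048)
member 4 (2-3): L=3.3731, (cx,cy)=(0.6445,0.7646)
member 5 (2-4): L=4.3100, (cx,cy)=(1.0000,0.0000)
member 6 (3-4): L=3.3487, (cx,cy)=(0.6379,-0.7702)
solve A·x = −loads:
  F[0-1] = -2693.2237 N (compression)
  F[0-2] = -2312.6528 N (compression)
  F[1-2] = +2575.7177 N (tension)
  F[1-3] = -3337.2631 N (compression)
  F[2-3] = -1040.7204 N (compression)
  F[2-4] = +2199.8589 N (tension)
  F[3-4] = -3448.8060 N (compression)
  Rx@0 = +4064.2600 N
  Ry@0 = +2045.8069 N
  Ry@4 = +2656.1031 N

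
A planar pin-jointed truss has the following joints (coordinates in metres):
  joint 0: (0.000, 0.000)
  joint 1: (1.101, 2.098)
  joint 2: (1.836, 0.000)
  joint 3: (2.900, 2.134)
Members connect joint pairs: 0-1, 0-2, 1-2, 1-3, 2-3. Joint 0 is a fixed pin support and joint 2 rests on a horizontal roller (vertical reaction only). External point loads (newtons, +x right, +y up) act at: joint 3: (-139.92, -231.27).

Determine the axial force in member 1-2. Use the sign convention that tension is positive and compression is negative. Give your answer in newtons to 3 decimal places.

N=4 nodes, M=5 members, R=3 reactions → 2N=8, M+R=8
member 0 (0-1): L=2.3693, (cx,cy)=(0.4647,0.8855)
member 1 (0-2): L=1.8360, (cx,cy)=(1.0000,0.0000)
member 2 (1-2): L=2.2230, (cx,cy)=(0.3306,-0.9438)
member 3 (1-3): L=1.7994, (cx,cy)=(0.9998,0.0200)
member 4 (2-3): L=2.3845, (cx,cy)=(0.4462,0.8949)
solve A·x = −loads:
  F[0-1] = -32.3042 N (compression)
  F[0-2] = -124.9087 N (compression)
  F[1-2] = +29.7821 N (tension)
  F[1-3] = -24.8631 N (compression)
  F[2-3] = -257.8666 N (compression)
  Rx@0 = +139.9200 N
  Ry@0 = +28.6046 N
  Ry@2 = +202.6654 N

29.782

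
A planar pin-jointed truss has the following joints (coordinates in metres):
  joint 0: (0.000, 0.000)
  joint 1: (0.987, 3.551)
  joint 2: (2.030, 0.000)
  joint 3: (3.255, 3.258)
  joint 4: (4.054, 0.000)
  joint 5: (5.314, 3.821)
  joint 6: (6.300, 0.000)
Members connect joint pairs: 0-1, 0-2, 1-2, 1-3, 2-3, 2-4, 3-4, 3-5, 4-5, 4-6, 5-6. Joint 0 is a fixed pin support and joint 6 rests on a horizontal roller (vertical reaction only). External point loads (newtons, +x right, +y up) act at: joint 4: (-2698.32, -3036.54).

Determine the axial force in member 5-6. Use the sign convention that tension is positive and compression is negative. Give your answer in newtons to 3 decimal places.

N=7 nodes, M=11 members, R=3 reactions → 2N=14, M+R=14
member 0 (0-1): L=3.6856, (cx,cy)=(0.2678,0.9635)
member 1 (0-2): L=2.0300, (cx,cy)=(1.0000,0.0000)
member 2 (1-2): L=3.7010, (cx,cy)=(0.2818,-0.9595)
member 3 (1-3): L=2.2868, (cx,cy)=(0.9918,-0.1281)
member 4 (2-3): L=3.4807, (cx,cy)=(0.3519,0.9360)
member 5 (2-4): L=2.0240, (cx,cy)=(1.0000,0.0000)
member 6 (3-4): L=3.3545, (cx,cy)=(0.2382,-0.9712)
member 7 (3-5): L=2.1346, (cx,cy)=(0.9646,0.2638)
member 8 (4-5): L=4.0234, (cx,cy)=(0.3132,0.9497)
member 9 (4-6): L=2.2460, (cx,cy)=(1.0000,0.0000)
member 10 (5-6): L=3.9462, (cx,cy)=(0.2499,-0.9683)
solve A·x = −loads:
  F[0-1] = -1123.5896 N (compression)
  F[0-2] = -2397.4252 N (compression)
  F[1-2] = +1214.8952 N (tension)
  F[1-3] = -648.6166 N (compression)
  F[2-3] = -1245.3277 N (compression)
  F[2-4] = -1616.7662 N (compression)
  F[3-4] = +759.2215 N (tension)
  F[3-5] = -1308.7298 N (compression)
  F[4-5] = +2420.9489 N (tension)
  F[4-6] = +504.2223 N (tension)
  F[5-6] = -2017.9977 N (compression)
  Rx@0 = +2698.3200 N
  Ry@0 = +1082.5506 N
  Ry@6 = +1953.9894 N

-2017.998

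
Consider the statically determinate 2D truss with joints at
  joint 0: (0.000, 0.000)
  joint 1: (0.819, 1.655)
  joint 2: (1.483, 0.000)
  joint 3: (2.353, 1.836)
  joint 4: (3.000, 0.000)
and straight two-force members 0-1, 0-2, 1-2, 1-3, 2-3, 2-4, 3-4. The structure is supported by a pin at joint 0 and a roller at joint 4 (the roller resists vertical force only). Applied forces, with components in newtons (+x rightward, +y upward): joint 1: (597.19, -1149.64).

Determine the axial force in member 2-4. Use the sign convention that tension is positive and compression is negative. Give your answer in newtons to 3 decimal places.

N=5 nodes, M=7 members, R=3 reactions → 2N=10, M+R=10
member 0 (0-1): L=1.8466, (cx,cy)=(0.4435,0.8963)
member 1 (0-2): L=1.4830, (cx,cy)=(1.0000,0.0000)
member 2 (1-2): L=1.7832, (cx,cy)=(0.3724,-0.9281)
member 3 (1-3): L=1.5446, (cx,cy)=(0.9931,0.1172)
member 4 (2-3): L=2.0317, (cx,cy)=(0.4282,0.9037)
member 5 (2-4): L=1.5170, (cx,cy)=(1.0000,0.0000)
member 6 (3-4): L=1.9467, (cx,cy)=(0.3324,-0.9432)
solve A·x = −loads:
  F[0-1] = -564.9454 N (compression)
  F[0-2] = +847.7587 N (tension)
  F[1-2] = -764.7238 N (compression)
  F[1-3] = -566.9138 N (compression)
  F[2-3] = +785.3819 N (tension)
  F[2-4] = +226.6972 N (tension)
  F[3-4] = -682.0766 N (compression)
  Rx@0 = -597.1900 N
  Ry@0 = +506.3385 N
  Ry@4 = +643.3015 N

226.697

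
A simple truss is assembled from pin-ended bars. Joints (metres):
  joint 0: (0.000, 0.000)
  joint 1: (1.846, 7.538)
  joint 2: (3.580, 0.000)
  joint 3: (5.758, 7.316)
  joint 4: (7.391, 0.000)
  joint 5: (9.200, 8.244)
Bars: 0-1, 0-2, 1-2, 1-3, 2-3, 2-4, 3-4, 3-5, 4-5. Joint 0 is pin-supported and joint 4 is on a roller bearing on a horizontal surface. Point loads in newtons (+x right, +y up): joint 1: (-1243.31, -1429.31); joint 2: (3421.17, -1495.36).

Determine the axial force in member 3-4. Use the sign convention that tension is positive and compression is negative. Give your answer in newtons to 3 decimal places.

191.333

N=6 nodes, M=9 members, R=3 reactions → 2N=12, M+R=12
member 0 (0-1): L=7.7607, (cx,cy)=(0.2379,0.9713)
member 1 (0-2): L=3.5800, (cx,cy)=(1.0000,0.0000)
member 2 (1-2): L=7.7349, (cx,cy)=(0.2242,-0.9745)
member 3 (1-3): L=3.9183, (cx,cy)=(0.9984,-0.0567)
member 4 (2-3): L=7.6333, (cx,cy)=(0.2853,0.9584)
member 5 (2-4): L=3.8110, (cx,cy)=(1.0000,0.0000)
member 6 (3-4): L=7.4960, (cx,cy)=(0.2178,-0.9760)
member 7 (3-5): L=3.5649, (cx,cy)=(0.9655,0.2603)
member 8 (4-5): L=8.4401, (cx,cy)=(0.2143,0.9768)
solve A·x = −loads:
  F[0-1] = -3203.3482 N (compression)
  F[0-2] = +2939.8205 N (tension)
  F[1-2] = +1720.4583 N (tension)
  F[1-3] = +95.8118 N (tension)
  F[2-3] = -189.1728 N (compression)
  F[2-4] = -41.6815 N (compression)
  F[3-4] = +191.3327 N (tension)
  F[3-5] = -0.0000 N (compression)
  F[4-5] = -0.0000 N (compression)
  Rx@0 = -2177.8600 N
  Ry@0 = +3111.4073 N
  Ry@4 = -186.7373 N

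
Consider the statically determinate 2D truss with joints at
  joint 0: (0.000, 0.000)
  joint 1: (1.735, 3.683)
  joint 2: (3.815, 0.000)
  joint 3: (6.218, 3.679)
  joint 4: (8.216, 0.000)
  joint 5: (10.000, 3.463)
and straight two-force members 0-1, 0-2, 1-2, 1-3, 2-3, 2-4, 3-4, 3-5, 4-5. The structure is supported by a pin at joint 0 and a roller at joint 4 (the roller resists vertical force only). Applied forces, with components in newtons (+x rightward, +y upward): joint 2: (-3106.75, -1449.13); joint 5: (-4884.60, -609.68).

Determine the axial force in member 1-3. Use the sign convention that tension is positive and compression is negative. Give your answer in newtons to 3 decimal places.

-2800.971

N=6 nodes, M=9 members, R=3 reactions → 2N=12, M+R=12
member 0 (0-1): L=4.0712, (cx,cy)=(0.4262,0.9046)
member 1 (0-2): L=3.8150, (cx,cy)=(1.0000,0.0000)
member 2 (1-2): L=4.2298, (cx,cy)=(0.4918,-0.8707)
member 3 (1-3): L=4.4830, (cx,cy)=(1.0000,-0.0009)
member 4 (2-3): L=4.3943, (cx,cy)=(0.5469,0.8372)
member 5 (2-4): L=4.4010, (cx,cy)=(1.0000,0.0000)
member 6 (3-4): L=4.1865, (cx,cy)=(0.4772,-0.8788)
member 7 (3-5): L=3.7882, (cx,cy)=(0.9984,-0.0570)
member 8 (4-5): L=3.8955, (cx,cy)=(0.4580,0.8890)
solve A·x = −loads:
  F[0-1] = -2987.5690 N (compression)
  F[0-2] = -6718.1565 N (compression)
  F[1-2] = +3106.7928 N (tension)
  F[1-3] = -2800.9705 N (compression)
  F[2-3] = -1500.2587 N (compression)
  F[2-4] = -1263.2130 N (compression)
  F[3-4] = +1715.0510 N (tension)
  F[3-5] = -4447.1213 N (compression)
  F[4-5] = -971.0702 N (compression)
  Rx@0 = +7991.3500 N
  Ry@0 = +2702.6925 N
  Ry@4 = -643.8825 N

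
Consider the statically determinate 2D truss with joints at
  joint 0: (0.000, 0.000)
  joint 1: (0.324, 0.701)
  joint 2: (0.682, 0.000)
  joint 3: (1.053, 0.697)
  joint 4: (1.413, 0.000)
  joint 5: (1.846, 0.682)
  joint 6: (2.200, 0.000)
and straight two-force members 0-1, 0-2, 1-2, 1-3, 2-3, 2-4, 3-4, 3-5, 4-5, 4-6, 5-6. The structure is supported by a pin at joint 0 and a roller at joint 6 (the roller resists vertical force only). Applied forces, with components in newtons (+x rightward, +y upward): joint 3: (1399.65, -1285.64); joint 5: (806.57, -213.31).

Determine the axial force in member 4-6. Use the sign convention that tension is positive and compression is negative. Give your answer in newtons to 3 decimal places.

N=7 nodes, M=11 members, R=3 reactions → 2N=14, M+R=14
member 0 (0-1): L=0.7723, (cx,cy)=(0.4196,0.9077)
member 1 (0-2): L=0.6820, (cx,cy)=(1.0000,0.0000)
member 2 (1-2): L=0.7871, (cx,cy)=(0.4548,-0.8906)
member 3 (1-3): L=0.7290, (cx,cy)=(1.0000,-0.0055)
member 4 (2-3): L=0.7896, (cx,cy)=(0.4699,0.8827)
member 5 (2-4): L=0.7310, (cx,cy)=(1.0000,0.0000)
member 6 (3-4): L=0.7845, (cx,cy)=(0.4589,-0.8885)
member 7 (3-5): L=0.7931, (cx,cy)=(0.9998,-0.0189)
member 8 (4-5): L=0.8078, (cx,cy)=(0.5360,0.8442)
member 9 (4-6): L=0.7870, (cx,cy)=(1.0000,0.0000)
member 10 (5-6): L=0.7684, (cx,cy)=(0.4607,-0.8876)
solve A·x = −loads:
  F[0-1] = -12.2704 N (compression)
  F[0-2] = +2211.3680 N (tension)
  F[1-2] = +12.5736 N (tension)
  F[1-3] = -10.8669 N (compression)
  F[2-3] = -12.6853 N (compression)
  F[2-4] = +2223.0471 N (tension)
  F[3-4] = -1418.1628 N (compression)
  F[3-5] = -765.8154 N (compression)
  F[4-5] = +1492.5210 N (tension)
  F[4-6] = +772.2660 N (tension)
  F[5-6] = -1676.2991 N (compression)
  Rx@0 = -2206.2200 N
  Ry@0 = +11.1382 N
  Ry@6 = +1487.8118 N

772.266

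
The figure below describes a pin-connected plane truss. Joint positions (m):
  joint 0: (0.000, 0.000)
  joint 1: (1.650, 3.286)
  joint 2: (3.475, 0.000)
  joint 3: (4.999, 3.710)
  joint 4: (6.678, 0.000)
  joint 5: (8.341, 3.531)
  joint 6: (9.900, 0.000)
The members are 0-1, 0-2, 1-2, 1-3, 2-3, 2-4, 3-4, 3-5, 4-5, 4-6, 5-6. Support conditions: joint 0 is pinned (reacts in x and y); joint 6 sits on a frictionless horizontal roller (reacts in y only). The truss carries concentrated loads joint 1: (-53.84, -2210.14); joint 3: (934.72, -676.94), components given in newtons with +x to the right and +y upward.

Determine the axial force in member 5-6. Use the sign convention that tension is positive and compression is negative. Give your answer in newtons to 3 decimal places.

N=7 nodes, M=11 members, R=3 reactions → 2N=14, M+R=14
member 0 (0-1): L=3.6770, (cx,cy)=(0.4487,0.8937)
member 1 (0-2): L=3.4750, (cx,cy)=(1.0000,0.0000)
member 2 (1-2): L=3.7588, (cx,cy)=(0.4855,-0.8742)
member 3 (1-3): L=3.3757, (cx,cy)=(0.9921,0.1256)
member 4 (2-3): L=4.0108, (cx,cy)=(0.3800,0.9250)
member 5 (2-4): L=3.2030, (cx,cy)=(1.0000,0.0000)
member 6 (3-4): L=4.0722, (cx,cy)=(0.4123,-0.9110)
member 7 (3-5): L=3.3468, (cx,cy)=(0.9986,-0.0535)
member 8 (4-5): L=3.9030, (cx,cy)=(0.4261,0.9047)
member 9 (4-6): L=3.2220, (cx,cy)=(1.0000,0.0000)
member 10 (5-6): L=3.8598, (cx,cy)=(0.4039,-0.9148)
solve A·x = −loads:
  F[0-1] = -2063.9620 N (compression)
  F[0-2] = +1807.0539 N (tension)
  F[1-2] = -508.8140 N (compression)
  F[1-3] = -630.2809 N (compression)
  F[2-3] = +480.8826 N (tension)
  F[2-4] = +1377.2875 N (tension)
  F[3-4] = -1089.8338 N (compression)
  F[3-5] = -929.2750 N (compression)
  F[4-5] = +1097.4970 N (tension)
  F[4-6] = +460.3225 N (tension)
  F[5-6] = -1139.6894 N (compression)
  Rx@0 = -880.8800 N
  Ry@0 = +1844.4894 N
  Ry@6 = +1042.5906 N

-1139.689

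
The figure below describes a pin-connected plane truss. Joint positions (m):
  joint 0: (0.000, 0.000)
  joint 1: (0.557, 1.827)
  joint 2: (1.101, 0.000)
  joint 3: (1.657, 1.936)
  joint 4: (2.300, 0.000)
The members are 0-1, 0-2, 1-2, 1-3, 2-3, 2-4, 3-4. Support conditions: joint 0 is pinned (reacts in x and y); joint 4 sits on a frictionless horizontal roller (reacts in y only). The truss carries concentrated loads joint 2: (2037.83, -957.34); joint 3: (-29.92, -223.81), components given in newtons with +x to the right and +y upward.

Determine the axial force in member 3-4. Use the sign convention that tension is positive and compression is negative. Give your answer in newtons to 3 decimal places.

N=5 nodes, M=7 members, R=3 reactions → 2N=10, M+R=10
member 0 (0-1): L=1.9100, (cx,cy)=(0.2916,0.9565)
member 1 (0-2): L=1.1010, (cx,cy)=(1.0000,0.0000)
member 2 (1-2): L=1.9063, (cx,cy)=(0.2854,-0.9584)
member 3 (1-3): L=1.1054, (cx,cy)=(0.9951,0.0986)
member 4 (2-3): L=2.0143, (cx,cy)=(0.2760,0.9611)
member 5 (2-4): L=1.1990, (cx,cy)=(1.0000,0.0000)
member 6 (3-4): L=2.0400, (cx,cy)=(0.3152,-0.9490)
solve A·x = −loads:
  F[0-1] = -613.4854 N (compression)
  F[0-2] = +2186.8146 N (tension)
  F[1-2] = +576.7664 N (tension)
  F[1-3] = -345.1810 N (compression)
  F[2-3] = +420.9108 N (tension)
  F[2-4] = +197.3937 N (tension)
  F[3-4] = -626.2529 N (compression)
  Rx@0 = -2007.9100 N
  Ry@0 = +586.8198 N
  Ry@4 = +594.3302 N

-626.253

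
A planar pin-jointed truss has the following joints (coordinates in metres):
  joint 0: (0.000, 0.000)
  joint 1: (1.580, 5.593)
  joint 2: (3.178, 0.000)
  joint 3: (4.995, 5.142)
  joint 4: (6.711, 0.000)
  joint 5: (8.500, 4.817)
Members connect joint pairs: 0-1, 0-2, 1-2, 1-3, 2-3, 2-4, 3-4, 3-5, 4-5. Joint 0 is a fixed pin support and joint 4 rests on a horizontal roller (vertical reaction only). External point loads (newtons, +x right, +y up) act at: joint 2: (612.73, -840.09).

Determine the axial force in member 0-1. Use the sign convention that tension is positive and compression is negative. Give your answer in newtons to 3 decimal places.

-459.573

N=6 nodes, M=9 members, R=3 reactions → 2N=12, M+R=12
member 0 (0-1): L=5.8119, (cx,cy)=(0.2719,0.9623)
member 1 (0-2): L=3.1780, (cx,cy)=(1.0000,0.0000)
member 2 (1-2): L=5.8168, (cx,cy)=(0.2747,-0.9615)
member 3 (1-3): L=3.4447, (cx,cy)=(0.9914,-0.1309)
member 4 (2-3): L=5.4536, (cx,cy)=(0.3332,0.9429)
member 5 (2-4): L=3.5330, (cx,cy)=(1.0000,0.0000)
member 6 (3-4): L=5.4208, (cx,cy)=(0.3166,-0.9486)
member 7 (3-5): L=3.5200, (cx,cy)=(0.9957,-0.0923)
member 8 (4-5): L=5.1385, (cx,cy)=(0.3482,0.9374)
solve A·x = −loads:
  F[0-1] = -459.5732 N (compression)
  F[0-2] = +737.6680 N (tension)
  F[1-2] = +495.8313 N (tension)
  F[1-3] = -263.4209 N (compression)
  F[2-3] = +385.3535 N (tension)
  F[2-4] = +132.7632 N (tension)
  F[3-4] = -419.3937 N (compression)
  F[3-5] = +0.0000 N (tension)
  F[4-5] = -0.0000 N (compression)
  Rx@0 = -612.7300 N
  Ry@0 = +442.2646 N
  Ry@4 = +397.8254 N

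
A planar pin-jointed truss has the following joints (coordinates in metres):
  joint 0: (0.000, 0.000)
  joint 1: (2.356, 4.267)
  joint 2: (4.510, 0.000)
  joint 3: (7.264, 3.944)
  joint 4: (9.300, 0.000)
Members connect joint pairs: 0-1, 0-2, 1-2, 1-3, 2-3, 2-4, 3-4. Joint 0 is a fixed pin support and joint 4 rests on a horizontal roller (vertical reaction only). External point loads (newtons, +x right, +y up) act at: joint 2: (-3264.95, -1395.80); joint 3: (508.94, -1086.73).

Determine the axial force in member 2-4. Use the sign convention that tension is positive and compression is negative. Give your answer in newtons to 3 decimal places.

N=5 nodes, M=7 members, R=3 reactions → 2N=10, M+R=10
member 0 (0-1): L=4.8742, (cx,cy)=(0.4834,0.8754)
member 1 (0-2): L=4.5100, (cx,cy)=(1.0000,0.0000)
member 2 (1-2): L=4.7799, (cx,cy)=(0.4506,-0.8927)
member 3 (1-3): L=4.9186, (cx,cy)=(0.9978,-0.0657)
member 4 (2-3): L=4.8104, (cx,cy)=(0.5725,0.8199)
member 5 (2-4): L=4.7900, (cx,cy)=(1.0000,0.0000)
member 6 (3-4): L=4.4385, (cx,cy)=(0.4587,-0.8886)
solve A·x = −loads:
  F[0-1] = -846.4372 N (compression)
  F[0-2] = -2346.8767 N (compression)
  F[1-2] = +889.7712 N (tension)
  F[1-3] = -811.8535 N (compression)
  F[2-3] = +733.6261 N (tension)
  F[2-4] = +899.0304 N (tension)
  F[3-4] = -1959.9026 N (compression)
  Rx@0 = +2756.0100 N
  Ry@0 = +740.9898 N
  Ry@4 = +1741.5402 N

899.030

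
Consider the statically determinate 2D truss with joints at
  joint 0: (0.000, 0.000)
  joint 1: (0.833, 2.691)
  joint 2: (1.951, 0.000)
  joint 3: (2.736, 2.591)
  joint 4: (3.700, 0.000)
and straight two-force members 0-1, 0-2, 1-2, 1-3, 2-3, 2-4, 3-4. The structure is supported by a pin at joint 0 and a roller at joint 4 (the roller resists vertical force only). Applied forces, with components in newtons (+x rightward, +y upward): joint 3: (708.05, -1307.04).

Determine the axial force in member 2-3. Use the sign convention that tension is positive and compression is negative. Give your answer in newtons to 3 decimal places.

168.580

N=5 nodes, M=7 members, R=3 reactions → 2N=10, M+R=10
member 0 (0-1): L=2.8170, (cx,cy)=(0.2957,0.9553)
member 1 (0-2): L=1.9510, (cx,cy)=(1.0000,0.0000)
member 2 (1-2): L=2.9140, (cx,cy)=(0.3837,-0.9235)
member 3 (1-3): L=1.9056, (cx,cy)=(0.9986,-0.0525)
member 4 (2-3): L=2.7073, (cx,cy)=(0.2900,0.9570)
member 5 (2-4): L=1.7490, (cx,cy)=(1.0000,0.0000)
member 6 (3-4): L=2.7645, (cx,cy)=(0.3487,-0.9372)
solve A·x = −loads:
  F[0-1] = +162.5593 N (tension)
  F[0-2] = +659.9801 N (tension)
  F[1-2] = -174.7077 N (compression)
  F[1-3] = +115.2579 N (tension)
  F[2-3] = +168.5800 N (tension)
  F[2-4] = +544.0701 N (tension)
  F[3-4] = -1560.2627 N (compression)
  Rx@0 = -708.0500 N
  Ry@0 = -155.2895 N
  Ry@4 = +1462.3295 N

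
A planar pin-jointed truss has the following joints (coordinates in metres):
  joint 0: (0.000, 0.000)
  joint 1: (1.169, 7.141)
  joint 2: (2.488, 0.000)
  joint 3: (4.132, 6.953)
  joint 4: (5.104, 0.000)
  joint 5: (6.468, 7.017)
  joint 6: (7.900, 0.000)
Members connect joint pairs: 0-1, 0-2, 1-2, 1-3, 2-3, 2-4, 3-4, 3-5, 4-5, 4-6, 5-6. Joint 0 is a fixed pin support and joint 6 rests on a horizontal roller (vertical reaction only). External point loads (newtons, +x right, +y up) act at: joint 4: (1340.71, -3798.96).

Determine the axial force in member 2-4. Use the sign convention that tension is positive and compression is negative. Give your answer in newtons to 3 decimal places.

2139.740

N=7 nodes, M=11 members, R=3 reactions → 2N=14, M+R=14
member 0 (0-1): L=7.2361, (cx,cy)=(0.1616,0.9869)
member 1 (0-2): L=2.4880, (cx,cy)=(1.0000,0.0000)
member 2 (1-2): L=7.2618, (cx,cy)=(0.1816,-0.9834)
member 3 (1-3): L=2.9690, (cx,cy)=(0.9980,-0.0633)
member 4 (2-3): L=7.1447, (cx,cy)=(0.2301,0.9732)
member 5 (2-4): L=2.6160, (cx,cy)=(1.0000,0.0000)
member 6 (3-4): L=7.0206, (cx,cy)=(0.1384,-0.9904)
member 7 (3-5): L=2.3369, (cx,cy)=(0.9996,0.0274)
member 8 (4-5): L=7.1483, (cx,cy)=(0.1908,0.9816)
member 9 (4-6): L=2.7960, (cx,cy)=(1.0000,0.0000)
member 10 (5-6): L=7.1616, (cx,cy)=(0.2000,-0.9798)
solve A·x = −loads:
  F[0-1] = -1362.4401 N (compression)
  F[0-2] = +1560.8152 N (tension)
  F[1-2] = +1397.8711 N (tension)
  F[1-3] = -474.9615 N (compression)
  F[2-3] = -1412.5210 N (compression)
  F[2-4] = +2139.7396 N (tension)
  F[3-4] = +1330.4182 N (tension)
  F[3-5] = -983.5943 N (compression)
  F[4-5] = +2527.7994 N (tension)
  F[4-6] = +500.8871 N (tension)
  F[5-6] = -2505.0048 N (compression)
  Rx@0 = -1340.7100 N
  Ry@0 = +1344.5433 N
  Ry@6 = +2454.4167 N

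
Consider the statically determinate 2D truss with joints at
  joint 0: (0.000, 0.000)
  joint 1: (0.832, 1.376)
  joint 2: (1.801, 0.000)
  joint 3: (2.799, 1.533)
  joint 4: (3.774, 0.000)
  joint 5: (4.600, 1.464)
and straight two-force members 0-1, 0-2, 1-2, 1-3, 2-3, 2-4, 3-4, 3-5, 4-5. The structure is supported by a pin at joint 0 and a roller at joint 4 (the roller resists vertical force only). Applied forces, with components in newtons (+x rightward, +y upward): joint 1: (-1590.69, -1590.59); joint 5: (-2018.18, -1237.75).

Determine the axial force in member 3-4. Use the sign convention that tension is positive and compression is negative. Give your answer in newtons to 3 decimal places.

N=6 nodes, M=9 members, R=3 reactions → 2N=12, M+R=12
member 0 (0-1): L=1.6080, (cx,cy)=(0.5174,0.8557)
member 1 (0-2): L=1.8010, (cx,cy)=(1.0000,0.0000)
member 2 (1-2): L=1.6830, (cx,cy)=(0.5758,-0.8176)
member 3 (1-3): L=1.9733, (cx,cy)=(0.9968,0.0796)
member 4 (2-3): L=1.8292, (cx,cy)=(0.5456,0.8381)
member 5 (2-4): L=1.9730, (cx,cy)=(1.0000,0.0000)
member 6 (3-4): L=1.8168, (cx,cy)=(0.5367,-0.8438)
member 7 (3-5): L=1.8023, (cx,cy)=(0.9993,-0.0383)
member 8 (4-5): L=1.6809, (cx,cy)=(0.4914,0.8709)
solve A·x = −loads:
  F[0-1] = -2725.0196 N (compression)
  F[0-2] = -2198.8922 N (compression)
  F[1-2] = +875.1158 N (tension)
  F[1-3] = -324.1836 N (compression)
  F[2-3] = -853.7650 N (compression)
  F[2-4] = -1229.2237 N (compression)
  F[3-4] = +937.1822 N (tension)
  F[3-5] = -1292.8540 N (compression)
  F[4-5] = -1477.9969 N (compression)
  Rx@0 = +3608.8700 N
  Ry@0 = +2331.8864 N
  Ry@4 = +496.4536 N

937.182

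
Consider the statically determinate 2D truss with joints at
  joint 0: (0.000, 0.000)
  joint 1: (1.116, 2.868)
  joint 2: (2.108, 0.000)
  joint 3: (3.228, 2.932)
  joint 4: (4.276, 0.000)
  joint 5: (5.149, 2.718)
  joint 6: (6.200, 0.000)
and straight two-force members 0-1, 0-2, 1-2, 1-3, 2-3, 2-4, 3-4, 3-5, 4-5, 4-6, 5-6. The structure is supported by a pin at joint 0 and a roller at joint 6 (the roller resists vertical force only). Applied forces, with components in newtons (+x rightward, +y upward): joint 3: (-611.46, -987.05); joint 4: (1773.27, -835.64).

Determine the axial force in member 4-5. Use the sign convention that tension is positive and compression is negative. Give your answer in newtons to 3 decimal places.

777.314

N=7 nodes, M=11 members, R=3 reactions → 2N=14, M+R=14
member 0 (0-1): L=3.0775, (cx,cy)=(0.3626,0.9319)
member 1 (0-2): L=2.1080, (cx,cy)=(1.0000,0.0000)
member 2 (1-2): L=3.0347, (cx,cy)=(0.3269,-0.9451)
member 3 (1-3): L=2.1130, (cx,cy)=(0.9995,0.0303)
member 4 (2-3): L=3.1386, (cx,cy)=(0.3568,0.9342)
member 5 (2-4): L=2.1680, (cx,cy)=(1.0000,0.0000)
member 6 (3-4): L=3.1137, (cx,cy)=(0.3366,-0.9417)
member 7 (3-5): L=1.9329, (cx,cy)=(0.9939,-0.1107)
member 8 (4-5): L=2.8548, (cx,cy)=(0.3058,0.9521)
member 9 (4-6): L=1.9240, (cx,cy)=(1.0000,0.0000)
member 10 (5-6): L=2.9141, (cx,cy)=(0.3607,-0.9327)
solve A·x = −loads:
  F[0-1] = -1096.2464 N (compression)
  F[0-2] = +1559.3467 N (tension)
  F[1-2] = +1057.1851 N (tension)
  F[1-3] = -743.4549 N (compression)
  F[2-3] = -1069.5206 N (compression)
  F[2-4] = +2286.5748 N (tension)
  F[3-4] = +101.4853 N (tension)
  F[3-5] = -550.8494 N (compression)
  F[4-5] = +777.3138 N (tension)
  F[4-6] = +309.7563 N (tension)
  F[5-6] = -858.8665 N (compression)
  Rx@0 = -1161.8100 N
  Ry@0 = +1021.6266 N
  Ry@6 = +801.0634 N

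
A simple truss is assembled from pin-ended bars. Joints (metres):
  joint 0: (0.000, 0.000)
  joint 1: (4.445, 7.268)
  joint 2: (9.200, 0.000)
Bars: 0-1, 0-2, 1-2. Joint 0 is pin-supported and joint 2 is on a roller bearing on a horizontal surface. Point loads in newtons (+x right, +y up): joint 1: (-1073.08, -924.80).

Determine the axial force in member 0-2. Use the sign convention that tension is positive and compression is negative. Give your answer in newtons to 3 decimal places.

-262.293

N=3 nodes, M=3 members, R=3 reactions → 2N=6, M+R=6
member 0 (0-1): L=8.5195, (cx,cy)=(0.5217,0.8531)
member 1 (0-2): L=9.2000, (cx,cy)=(1.0000,0.0000)
member 2 (1-2): L=8.6853, (cx,cy)=(0.5475,-0.8368)
solve A·x = −loads:
  F[0-1] = -1553.9927 N (compression)
  F[0-2] = -262.2931 N (compression)
  F[1-2] = +479.0927 N (tension)
  Rx@0 = +1073.0800 N
  Ry@0 = +1325.7141 N
  Ry@2 = -400.9141 N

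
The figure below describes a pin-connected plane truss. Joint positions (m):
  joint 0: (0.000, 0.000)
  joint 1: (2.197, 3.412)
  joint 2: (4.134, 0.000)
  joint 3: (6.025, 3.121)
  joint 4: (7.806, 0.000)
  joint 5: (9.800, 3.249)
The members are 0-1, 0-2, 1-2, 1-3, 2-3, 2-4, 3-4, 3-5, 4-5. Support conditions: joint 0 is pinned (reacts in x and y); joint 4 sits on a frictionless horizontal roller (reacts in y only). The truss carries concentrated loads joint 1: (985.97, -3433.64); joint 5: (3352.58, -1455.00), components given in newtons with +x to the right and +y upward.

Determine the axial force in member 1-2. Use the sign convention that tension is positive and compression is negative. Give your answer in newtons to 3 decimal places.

-3697.023

N=6 nodes, M=9 members, R=3 reactions → 2N=12, M+R=12
member 0 (0-1): L=4.0581, (cx,cy)=(0.5414,0.8408)
member 1 (0-2): L=4.1340, (cx,cy)=(1.0000,0.0000)
member 2 (1-2): L=3.9235, (cx,cy)=(0.4937,-0.8696)
member 3 (1-3): L=3.8390, (cx,cy)=(0.9971,-0.0758)
member 4 (2-3): L=3.6492, (cx,cy)=(0.5182,0.8553)
member 5 (2-4): L=3.6720, (cx,cy)=(1.0000,0.0000)
member 6 (3-4): L=3.5934, (cx,cy)=(0.4956,-0.8685)
member 7 (3-5): L=3.7772, (cx,cy)=(0.9994,0.0339)
member 8 (4-5): L=3.8121, (cx,cy)=(0.5231,0.8523)
solve A·x = −loads:
  F[0-1] = -320.1765 N (compression)
  F[0-2] = +4511.8872 N (tension)
  F[1-2] = -3697.0229 N (compression)
  F[1-3] = +667.8124 N (tension)
  F[2-3] = +3759.1626 N (tension)
  F[2-4] = +738.6966 N (tension)
  F[3-4] = -3474.1618 N (compression)
  F[3-5] = +4338.2718 N (tension)
  F[4-5] = -1879.6630 N (compression)
  Rx@0 = -4338.5500 N
  Ry@0 = +269.1974 N
  Ry@4 = +4619.4426 N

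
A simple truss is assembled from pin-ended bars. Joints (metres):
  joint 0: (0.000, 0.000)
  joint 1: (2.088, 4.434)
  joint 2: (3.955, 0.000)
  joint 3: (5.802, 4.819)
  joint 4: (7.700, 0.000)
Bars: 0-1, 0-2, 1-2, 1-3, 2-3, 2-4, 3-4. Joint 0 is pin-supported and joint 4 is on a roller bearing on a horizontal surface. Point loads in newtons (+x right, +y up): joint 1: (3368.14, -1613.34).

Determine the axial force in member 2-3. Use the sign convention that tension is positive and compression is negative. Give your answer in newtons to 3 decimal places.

2759.179

N=5 nodes, M=7 members, R=3 reactions → 2N=10, M+R=10
member 0 (0-1): L=4.9010, (cx,cy)=(0.4260,0.9047)
member 1 (0-2): L=3.9550, (cx,cy)=(1.0000,0.0000)
member 2 (1-2): L=4.8110, (cx,cy)=(0.3881,-0.9216)
member 3 (1-3): L=3.7339, (cx,cy)=(0.9947,0.1031)
member 4 (2-3): L=5.1608, (cx,cy)=(0.3579,0.9338)
member 5 (2-4): L=3.7450, (cx,cy)=(1.0000,0.0000)
member 6 (3-4): L=5.1793, (cx,cy)=(0.3665,-0.9304)
solve A·x = −loads:
  F[0-1] = +844.1083 N (tension)
  F[0-2] = +3008.5221 N (tension)
  F[1-2] = -2795.5031 N (compression)
  F[1-3] = -1933.9897 N (compression)
  F[2-3] = +2759.1793 N (tension)
  F[2-4] = +936.2041 N (tension)
  F[3-4] = -2554.7330 N (compression)
  Rx@0 = -3368.1400 N
  Ry@0 = -763.6713 N
  Ry@4 = +2377.0113 N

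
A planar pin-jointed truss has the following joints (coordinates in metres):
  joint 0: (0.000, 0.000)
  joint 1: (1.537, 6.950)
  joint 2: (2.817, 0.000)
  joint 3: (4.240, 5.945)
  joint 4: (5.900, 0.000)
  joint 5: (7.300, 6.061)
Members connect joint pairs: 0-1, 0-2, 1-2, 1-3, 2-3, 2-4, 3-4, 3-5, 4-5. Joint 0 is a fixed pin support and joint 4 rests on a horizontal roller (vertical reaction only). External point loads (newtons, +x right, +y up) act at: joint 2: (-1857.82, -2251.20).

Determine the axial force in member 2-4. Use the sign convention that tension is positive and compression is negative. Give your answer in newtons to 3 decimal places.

300.127

N=6 nodes, M=9 members, R=3 reactions → 2N=12, M+R=12
member 0 (0-1): L=7.1179, (cx,cy)=(0.2159,0.9764)
member 1 (0-2): L=2.8170, (cx,cy)=(1.0000,0.0000)
member 2 (1-2): L=7.0669, (cx,cy)=(0.1811,-0.9835)
member 3 (1-3): L=2.8838, (cx,cy)=(0.9373,-0.3485)
member 4 (2-3): L=6.1129, (cx,cy)=(0.2328,0.9725)
member 5 (2-4): L=3.0830, (cx,cy)=(1.0000,0.0000)
member 6 (3-4): L=6.1724, (cx,cy)=(0.2689,-0.9632)
member 7 (3-5): L=3.0622, (cx,cy)=(0.9993,0.0379)
member 8 (4-5): L=6.2206, (cx,cy)=(0.2251,0.9743)
solve A·x = −loads:
  F[0-1] = -1204.7703 N (compression)
  F[0-2] = -1597.6695 N (compression)
  F[1-2] = +1389.6434 N (tension)
  F[1-3] = -546.0864 N (compression)
  F[2-3] = +909.5279 N (tension)
  F[2-4] = +300.1271 N (tension)
  F[3-4] = -1115.9679 N (compression)
  F[3-5] = -0.0000 N (compression)
  F[4-5] = +0.0000 N (tension)
  Rx@0 = +1857.8200 N
  Ry@0 = +1176.3474 N
  Ry@4 = +1074.8526 N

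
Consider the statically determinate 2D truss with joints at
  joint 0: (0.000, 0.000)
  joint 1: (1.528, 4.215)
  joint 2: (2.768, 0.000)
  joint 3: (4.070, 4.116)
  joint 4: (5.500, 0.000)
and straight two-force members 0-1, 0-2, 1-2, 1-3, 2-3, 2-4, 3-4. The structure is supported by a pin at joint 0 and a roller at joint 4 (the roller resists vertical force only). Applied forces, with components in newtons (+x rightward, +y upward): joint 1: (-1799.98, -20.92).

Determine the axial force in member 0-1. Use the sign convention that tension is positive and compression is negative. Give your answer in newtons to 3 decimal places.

N=5 nodes, M=7 members, R=3 reactions → 2N=10, M+R=10
member 0 (0-1): L=4.4834, (cx,cy)=(0.3408,0.9401)
member 1 (0-2): L=2.7680, (cx,cy)=(1.0000,0.0000)
member 2 (1-2): L=4.3936, (cx,cy)=(0.2822,-0.9593)
member 3 (1-3): L=2.5439, (cx,cy)=(0.9992,-0.0389)
member 4 (2-3): L=4.3170, (cx,cy)=(0.3016,0.9534)
member 5 (2-4): L=2.7320, (cx,cy)=(1.0000,0.0000)
member 6 (3-4): L=4.3573, (cx,cy)=(0.3282,-0.9446)
solve A·x = −loads:
  F[0-1] = -1483.3532 N (compression)
  F[0-2] = -1294.4359 N (compression)
  F[1-2] = +1395.2722 N (tension)
  F[1-3] = +901.3339 N (tension)
  F[2-3] = -1403.9237 N (compression)
  F[2-4] = -477.2320 N (compression)
  F[3-4] = +1454.1672 N (tension)
  Rx@0 = +1799.9800 N
  Ry@0 = +1394.5473 N
  Ry@4 = -1373.6273 N

-1483.353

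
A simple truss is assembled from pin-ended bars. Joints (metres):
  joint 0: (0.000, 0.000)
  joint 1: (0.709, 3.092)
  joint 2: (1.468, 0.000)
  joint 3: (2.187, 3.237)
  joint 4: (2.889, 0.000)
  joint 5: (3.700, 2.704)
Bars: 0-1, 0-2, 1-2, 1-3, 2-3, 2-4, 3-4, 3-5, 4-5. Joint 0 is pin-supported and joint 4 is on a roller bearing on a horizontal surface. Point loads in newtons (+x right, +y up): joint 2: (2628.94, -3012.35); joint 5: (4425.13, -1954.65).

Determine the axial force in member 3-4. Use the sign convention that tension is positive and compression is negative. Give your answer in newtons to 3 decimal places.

N=6 nodes, M=9 members, R=3 reactions → 2N=12, M+R=12
member 0 (0-1): L=3.1722, (cx,cy)=(0.2235,0.9747)
member 1 (0-2): L=1.4680, (cx,cy)=(1.0000,0.0000)
member 2 (1-2): L=3.1838, (cx,cy)=(0.2384,-0.9712)
member 3 (1-3): L=1.4851, (cx,cy)=(0.9952,0.0976)
member 4 (2-3): L=3.3159, (cx,cy)=(0.2168,0.9762)
member 5 (2-4): L=1.4210, (cx,cy)=(1.0000,0.0000)
member 6 (3-4): L=3.3122, (cx,cy)=(0.2119,-0.9773)
member 7 (3-5): L=1.6041, (cx,cy)=(0.9432,-0.3323)
member 8 (4-5): L=2.8230, (cx,cy)=(0.2873,0.9578)
solve A·x = −loads:
  F[0-1] = +3292.0774 N (tension)
  F[0-2] = +6318.2876 N (tension)
  F[1-2] = -3153.7843 N (compression)
  F[1-3] = +1494.7701 N (tension)
  F[2-3] = +6223.2673 N (tension)
  F[2-4] = +1588.0817 N (tension)
  F[3-4] = -7999.5861 N (compression)
  F[3-5] = +4805.5079 N (tension)
  F[4-5] = -373.6974 N (compression)
  Rx@0 = -7054.0700 N
  Ry@0 = -3208.8000 N
  Ry@4 = +8175.8000 N

-7999.586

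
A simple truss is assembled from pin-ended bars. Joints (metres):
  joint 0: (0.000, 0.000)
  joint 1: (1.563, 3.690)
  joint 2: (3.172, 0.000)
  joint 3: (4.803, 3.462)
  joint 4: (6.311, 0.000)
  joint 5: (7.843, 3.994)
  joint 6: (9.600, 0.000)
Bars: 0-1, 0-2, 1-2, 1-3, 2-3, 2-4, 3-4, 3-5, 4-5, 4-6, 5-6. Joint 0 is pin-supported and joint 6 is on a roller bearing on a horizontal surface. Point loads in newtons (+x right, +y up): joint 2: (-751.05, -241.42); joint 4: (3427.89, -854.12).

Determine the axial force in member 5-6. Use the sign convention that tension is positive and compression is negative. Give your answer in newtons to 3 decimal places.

N=7 nodes, M=11 members, R=3 reactions → 2N=14, M+R=14
member 0 (0-1): L=4.0074, (cx,cy)=(0.3900,0.9208)
member 1 (0-2): L=3.1720, (cx,cy)=(1.0000,0.0000)
member 2 (1-2): L=4.0255, (cx,cy)=(0.3997,-0.9166)
member 3 (1-3): L=3.2480, (cx,cy)=(0.9975,-0.0702)
member 4 (2-3): L=3.8270, (cx,cy)=(0.4262,0.9046)
member 5 (2-4): L=3.1390, (cx,cy)=(1.0000,0.0000)
member 6 (3-4): L=3.7762, (cx,cy)=(0.3993,-0.9168)
member 7 (3-5): L=3.0862, (cx,cy)=(0.9850,0.1724)
member 8 (4-5): L=4.2777, (cx,cy)=(0.3581,0.9337)
member 9 (4-6): L=3.2890, (cx,cy)=(1.0000,0.0000)
member 10 (5-6): L=4.3634, (cx,cy)=(0.4027,-0.9153)
solve A·x = −loads:
  F[0-1] = -493.3481 N (compression)
  F[0-2] = +2869.2609 N (tension)
  F[1-2] = +526.5121 N (tension)
  F[1-3] = -403.8629 N (compression)
  F[2-3] = -266.6332 N (compression)
  F[2-4] = +3944.3923 N (tension)
  F[3-4] = +124.1205 N (tension)
  F[3-5] = -574.6719 N (compression)
  F[4-5] = +792.9202 N (tension)
  F[4-6] = +282.0984 N (tension)
  F[5-6] = -700.5706 N (compression)
  Rx@0 = -2676.8400 N
  Ry@0 = +454.2759 N
  Ry@6 = +641.2641 N

-700.571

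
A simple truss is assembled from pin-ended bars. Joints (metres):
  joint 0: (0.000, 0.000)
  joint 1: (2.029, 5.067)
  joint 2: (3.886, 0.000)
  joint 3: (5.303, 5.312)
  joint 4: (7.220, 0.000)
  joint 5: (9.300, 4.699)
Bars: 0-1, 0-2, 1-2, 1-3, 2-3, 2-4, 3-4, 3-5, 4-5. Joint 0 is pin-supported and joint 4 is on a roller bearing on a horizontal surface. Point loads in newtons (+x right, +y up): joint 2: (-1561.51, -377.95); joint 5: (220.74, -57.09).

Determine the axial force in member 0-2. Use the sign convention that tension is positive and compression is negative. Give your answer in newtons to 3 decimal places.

N=6 nodes, M=9 members, R=3 reactions → 2N=12, M+R=12
member 0 (0-1): L=5.4581, (cx,cy)=(0.3717,0.9283)
member 1 (0-2): L=3.8860, (cx,cy)=(1.0000,0.0000)
member 2 (1-2): L=5.3966, (cx,cy)=(0.3441,-0.9389)
member 3 (1-3): L=3.2832, (cx,cy)=(0.9972,0.0746)
member 4 (2-3): L=5.4977, (cx,cy)=(0.2577,0.9662)
member 5 (2-4): L=3.3340, (cx,cy)=(1.0000,0.0000)
member 6 (3-4): L=5.6473, (cx,cy)=(0.3395,-0.9406)
member 7 (3-5): L=4.0437, (cx,cy)=(0.9884,-0.1516)
member 8 (4-5): L=5.1388, (cx,cy)=(0.4048,0.9144)
solve A·x = −loads:
  F[0-1] = -15.5284 N (compression)
  F[0-2] = -1334.9975 N (compression)
  F[1-2] = +14.4956 N (tension)
  F[1-3] = -10.7907 N (compression)
  F[2-3] = +377.0797 N (tension)
  F[2-4] = +134.3113 N (tension)
  F[3-4] = -424.0438 N (compression)
  F[3-5] = +233.0651 N (tension)
  F[4-5] = -23.7955 N (compression)
  Rx@0 = +1340.7700 N
  Ry@0 = +14.4156 N
  Ry@4 = +420.6244 N

-1334.997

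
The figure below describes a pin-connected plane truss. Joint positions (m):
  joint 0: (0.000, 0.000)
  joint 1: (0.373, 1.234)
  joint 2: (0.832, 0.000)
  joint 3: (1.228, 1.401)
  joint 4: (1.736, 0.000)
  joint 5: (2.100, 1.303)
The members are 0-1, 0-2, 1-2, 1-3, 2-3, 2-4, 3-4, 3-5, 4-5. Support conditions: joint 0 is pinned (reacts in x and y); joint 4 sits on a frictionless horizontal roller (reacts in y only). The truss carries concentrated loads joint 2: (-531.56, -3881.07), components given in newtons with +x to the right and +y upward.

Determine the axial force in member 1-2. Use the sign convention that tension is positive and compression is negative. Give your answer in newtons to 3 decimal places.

1891.566

N=6 nodes, M=9 members, R=3 reactions → 2N=12, M+R=12
member 0 (0-1): L=1.2891, (cx,cy)=(0.2893,0.9572)
member 1 (0-2): L=0.8320, (cx,cy)=(1.0000,0.0000)
member 2 (1-2): L=1.3166, (cx,cy)=(0.3486,-0.9373)
member 3 (1-3): L=0.8712, (cx,cy)=(0.9815,0.1917)
member 4 (2-3): L=1.4559, (cx,cy)=(0.2720,0.9623)
member 5 (2-4): L=0.9040, (cx,cy)=(1.0000,0.0000)
member 6 (3-4): L=1.4903, (cx,cy)=(0.3409,-0.9401)
member 7 (3-5): L=0.8775, (cx,cy)=(0.9937,-0.1117)
member 8 (4-5): L=1.3529, (cx,cy)=(0.2691,0.9631)
solve A·x = −loads:
  F[0-1] = -2111.3270 N (compression)
  F[0-2] = +79.3312 N (tension)
  F[1-2] = +1891.5660 N (tension)
  F[1-3] = -1294.3438 N (compression)
  F[2-3] = +2190.7739 N (tension)
  F[2-4] = +674.4514 N (tension)
  F[3-4] = -1978.5545 N (compression)
  F[3-5] = +0.0000 N (tension)
  F[4-5] = -0.0000 N (compression)
  Rx@0 = +531.5600 N
  Ry@0 = +2021.0180 N
  Ry@4 = +1860.0520 N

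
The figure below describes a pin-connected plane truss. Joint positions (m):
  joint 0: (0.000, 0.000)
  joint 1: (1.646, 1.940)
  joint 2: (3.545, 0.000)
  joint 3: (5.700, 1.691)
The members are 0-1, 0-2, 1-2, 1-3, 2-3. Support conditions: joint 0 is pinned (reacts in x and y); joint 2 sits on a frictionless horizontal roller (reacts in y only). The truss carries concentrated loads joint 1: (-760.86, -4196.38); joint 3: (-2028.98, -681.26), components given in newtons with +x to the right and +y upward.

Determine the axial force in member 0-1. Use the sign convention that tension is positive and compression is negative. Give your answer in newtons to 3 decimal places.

-4220.240

N=4 nodes, M=5 members, R=3 reactions → 2N=8, M+R=8
member 0 (0-1): L=2.5442, (cx,cy)=(0.6470,0.7625)
member 1 (0-2): L=3.5450, (cx,cy)=(1.0000,0.0000)
member 2 (1-2): L=2.7147, (cx,cy)=(0.6995,-0.7146)
member 3 (1-3): L=4.0616, (cx,cy)=(0.9981,-0.0613)
member 4 (2-3): L=2.7393, (cx,cy)=(0.7867,0.6173)
solve A·x = −loads:
  F[0-1] = -4220.2396 N (compression)
  F[0-2] = -59.4986 N (compression)
  F[1-2] = -1276.5400 N (compression)
  F[1-3] = -1078.5511 N (compression)
  F[2-3] = -1210.6831 N (compression)
  Rx@0 = +2789.8400 N
  Ry@0 = +3218.0208 N
  Ry@2 = +1659.6192 N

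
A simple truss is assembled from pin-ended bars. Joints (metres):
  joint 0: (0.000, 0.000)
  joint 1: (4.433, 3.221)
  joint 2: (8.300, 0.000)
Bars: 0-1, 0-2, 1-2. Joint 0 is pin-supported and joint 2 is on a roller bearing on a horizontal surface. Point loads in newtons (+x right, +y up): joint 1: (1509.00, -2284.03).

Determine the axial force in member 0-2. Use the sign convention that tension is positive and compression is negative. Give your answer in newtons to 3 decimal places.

N=3 nodes, M=3 members, R=3 reactions → 2N=6, M+R=6
member 0 (0-1): L=5.4796, (cx,cy)=(0.8090,0.5878)
member 1 (0-2): L=8.3000, (cx,cy)=(1.0000,0.0000)
member 2 (1-2): L=5.0327, (cx,cy)=(0.7684,-0.6400)
solve A·x = −loads:
  F[0-1] = -814.0961 N (compression)
  F[0-2] = +2167.6009 N (tension)
  F[1-2] = -2821.0458 N (compression)
  Rx@0 = -1509.0000 N
  Ry@0 = +478.5367 N
  Ry@2 = +1805.4933 N

2167.601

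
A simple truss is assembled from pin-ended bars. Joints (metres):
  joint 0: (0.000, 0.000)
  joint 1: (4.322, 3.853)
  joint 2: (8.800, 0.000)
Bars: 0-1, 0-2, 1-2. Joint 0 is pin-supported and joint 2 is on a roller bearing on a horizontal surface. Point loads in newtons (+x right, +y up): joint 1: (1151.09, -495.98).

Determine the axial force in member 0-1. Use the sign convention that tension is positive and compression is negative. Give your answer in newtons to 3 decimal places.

N=3 nodes, M=3 members, R=3 reactions → 2N=6, M+R=6
member 0 (0-1): L=5.7901, (cx,cy)=(0.7464,0.6654)
member 1 (0-2): L=8.8000, (cx,cy)=(1.0000,0.0000)
member 2 (1-2): L=5.9075, (cx,cy)=(0.7580,-0.6522)
solve A·x = −loads:
  F[0-1] = +378.1046 N (tension)
  F[0-2] = +868.8553 N (tension)
  F[1-2] = -1146.2101 N (compression)
  Rx@0 = -1151.0900 N
  Ry@0 = -251.6081 N
  Ry@2 = +747.5881 N

378.105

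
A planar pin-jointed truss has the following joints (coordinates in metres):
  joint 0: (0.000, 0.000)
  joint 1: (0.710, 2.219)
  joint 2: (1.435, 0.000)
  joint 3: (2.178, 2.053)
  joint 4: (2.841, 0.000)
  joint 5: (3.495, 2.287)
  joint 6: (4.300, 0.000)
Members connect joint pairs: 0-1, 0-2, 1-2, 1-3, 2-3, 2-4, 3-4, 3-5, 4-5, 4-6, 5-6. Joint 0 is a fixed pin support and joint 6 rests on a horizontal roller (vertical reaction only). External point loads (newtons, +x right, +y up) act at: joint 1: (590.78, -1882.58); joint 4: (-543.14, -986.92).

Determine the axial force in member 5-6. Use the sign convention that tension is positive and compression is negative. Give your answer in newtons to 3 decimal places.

-1344.014

N=7 nodes, M=11 members, R=3 reactions → 2N=14, M+R=14
member 0 (0-1): L=2.3298, (cx,cy)=(0.3047,0.9524)
member 1 (0-2): L=1.4350, (cx,cy)=(1.0000,0.0000)
member 2 (1-2): L=2.3344, (cx,cy)=(0.3106,-0.9506)
member 3 (1-3): L=1.4774, (cx,cy)=(0.9937,-0.1124)
member 4 (2-3): L=2.1833, (cx,cy)=(0.3403,0.9403)
member 5 (2-4): L=1.4060, (cx,cy)=(1.0000,0.0000)
member 6 (3-4): L=2.1574, (cx,cy)=(0.3073,-0.9516)
member 7 (3-5): L=1.3376, (cx,cy)=(0.9846,0.1749)
member 8 (4-5): L=2.3787, (cx,cy)=(0.2749,0.9615)
member 9 (4-6): L=1.4590, (cx,cy)=(1.0000,0.0000)
member 10 (5-6): L=2.4245, (cx,cy)=(0.3320,-0.9433)
solve A·x = −loads:
  F[0-1] = -1681.7223 N (compression)
  F[0-2] = +560.1358 N (tension)
  F[1-2] = -170.5128 N (compression)
  F[1-3] = -1057.0138 N (compression)
  F[2-3] = +172.3692 N (tension)
  F[2-4] = +448.5213 N (tension)
  F[3-4] = -454.2242 N (compression)
  F[3-5] = -865.4167 N (compression)
  F[4-5] = +1476.0497 N (tension)
  F[4-6] = +446.2418 N (tension)
  F[5-6] = -1344.0139 N (compression)
  Rx@0 = -47.6400 N
  Ry@0 = +1601.7297 N
  Ry@6 = +1267.7703 N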